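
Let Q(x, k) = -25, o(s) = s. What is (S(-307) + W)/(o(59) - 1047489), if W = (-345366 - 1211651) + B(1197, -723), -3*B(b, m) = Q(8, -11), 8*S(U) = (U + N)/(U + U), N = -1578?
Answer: 22944074057/15434928480 ≈ 1.4865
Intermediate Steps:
S(U) = (-1578 + U)/(16*U) (S(U) = ((U - 1578)/(U + U))/8 = ((-1578 + U)/((2*U)))/8 = ((-1578 + U)*(1/(2*U)))/8 = ((-1578 + U)/(2*U))/8 = (-1578 + U)/(16*U))
B(b, m) = 25/3 (B(b, m) = -⅓*(-25) = 25/3)
W = -4671026/3 (W = (-345366 - 1211651) + 25/3 = -1557017 + 25/3 = -4671026/3 ≈ -1.5570e+6)
(S(-307) + W)/(o(59) - 1047489) = ((1/16)*(-1578 - 307)/(-307) - 4671026/3)/(59 - 1047489) = ((1/16)*(-1/307)*(-1885) - 4671026/3)/(-1047430) = (1885/4912 - 4671026/3)*(-1/1047430) = -22944074057/14736*(-1/1047430) = 22944074057/15434928480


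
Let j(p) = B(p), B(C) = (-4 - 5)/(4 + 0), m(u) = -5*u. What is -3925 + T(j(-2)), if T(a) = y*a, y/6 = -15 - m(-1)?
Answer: -3655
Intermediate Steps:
B(C) = -9/4
j(p) = -9/4
y = -120 (y = 6*(-15 - (-5)*(-1)) = 6*(-15 - 1*5) = 6*(-15 - 5) = 6*(-20) = -120)
T(a) = -120*a
-3925 + T(j(-2)) = -3925 - 120*(-9/4) = -3925 + 270 = -3655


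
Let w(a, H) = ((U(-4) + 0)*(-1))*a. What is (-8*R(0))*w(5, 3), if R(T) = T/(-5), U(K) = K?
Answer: 0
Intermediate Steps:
R(T) = -T/5 (R(T) = T*(-1/5) = -T/5)
w(a, H) = 4*a (w(a, H) = ((-4 + 0)*(-1))*a = (-4*(-1))*a = 4*a)
(-8*R(0))*w(5, 3) = (-(-8)*0/5)*(4*5) = -8*0*20 = 0*20 = 0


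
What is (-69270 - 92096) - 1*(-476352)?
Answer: 314986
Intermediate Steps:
(-69270 - 92096) - 1*(-476352) = -161366 + 476352 = 314986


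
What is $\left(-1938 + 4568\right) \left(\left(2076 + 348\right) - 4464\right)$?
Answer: $-5365200$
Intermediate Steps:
$\left(-1938 + 4568\right) \left(\left(2076 + 348\right) - 4464\right) = 2630 \left(2424 - 4464\right) = 2630 \left(-2040\right) = -5365200$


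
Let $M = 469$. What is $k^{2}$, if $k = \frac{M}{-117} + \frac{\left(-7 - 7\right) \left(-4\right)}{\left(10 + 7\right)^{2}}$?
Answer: $\frac{16638162121}{1143318969} \approx 14.553$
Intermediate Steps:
$k = - \frac{128989}{33813}$ ($k = \frac{469}{-117} + \frac{\left(-7 - 7\right) \left(-4\right)}{\left(10 + 7\right)^{2}} = 469 \left(- \frac{1}{117}\right) + \frac{\left(-14\right) \left(-4\right)}{17^{2}} = - \frac{469}{117} + \frac{56}{289} = - \frac{128989}{33813} \approx -3.8148$)
$k^{2} = \left(- \frac{128989}{33813}\right)^{2} = \frac{16638162121}{1143318969}$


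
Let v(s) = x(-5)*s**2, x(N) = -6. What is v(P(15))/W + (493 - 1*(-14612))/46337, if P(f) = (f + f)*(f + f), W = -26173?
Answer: 225593163165/1212778301 ≈ 186.01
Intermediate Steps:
P(f) = 4*f**2 (P(f) = (2*f)*(2*f) = 4*f**2)
v(s) = -6*s**2
v(P(15))/W + (493 - 1*(-14612))/46337 = -6*(4*15**2)**2/(-26173) + (493 - 1*(-14612))/46337 = -6*(4*225)**2*(-1/26173) + (493 + 14612)*(1/46337) = -6*900**2*(-1/26173) + 15105*(1/46337) = -6*810000*(-1/26173) + 15105/46337 = -4860000*(-1/26173) + 15105/46337 = 4860000/26173 + 15105/46337 = 225593163165/1212778301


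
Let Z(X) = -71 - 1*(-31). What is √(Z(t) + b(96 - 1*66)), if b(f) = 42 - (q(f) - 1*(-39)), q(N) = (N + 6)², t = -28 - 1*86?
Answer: I*√1333 ≈ 36.51*I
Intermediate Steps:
t = -114 (t = -28 - 86 = -114)
q(N) = (6 + N)²
Z(X) = -40 (Z(X) = -71 + 31 = -40)
b(f) = 3 - (6 + f)² (b(f) = 42 - ((6 + f)² - 1*(-39)) = 42 - ((6 + f)² + 39) = 42 - (39 + (6 + f)²) = 42 + (-39 - (6 + f)²) = 3 - (6 + f)²)
√(Z(t) + b(96 - 1*66)) = √(-40 + (3 - (6 + (96 - 1*66))²)) = √(-40 + (3 - (6 + (96 - 66))²)) = √(-40 + (3 - (6 + 30)²)) = √(-40 + (3 - 1*36²)) = √(-40 + (3 - 1*1296)) = √(-40 + (3 - 1296)) = √(-40 - 1293) = √(-1333) = I*√1333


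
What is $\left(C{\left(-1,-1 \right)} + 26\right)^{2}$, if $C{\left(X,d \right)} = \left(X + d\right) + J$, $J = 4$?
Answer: $784$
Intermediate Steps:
$C{\left(X,d \right)} = 4 + X + d$ ($C{\left(X,d \right)} = \left(X + d\right) + 4 = 4 + X + d$)
$\left(C{\left(-1,-1 \right)} + 26\right)^{2} = \left(\left(4 - 1 - 1\right) + 26\right)^{2} = \left(2 + 26\right)^{2} = 28^{2} = 784$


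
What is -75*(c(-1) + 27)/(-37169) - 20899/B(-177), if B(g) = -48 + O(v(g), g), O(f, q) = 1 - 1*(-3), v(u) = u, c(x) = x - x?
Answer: 70625821/148676 ≈ 475.03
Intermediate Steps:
c(x) = 0
O(f, q) = 4 (O(f, q) = 1 + 3 = 4)
B(g) = -44 (B(g) = -48 + 4 = -44)
-75*(c(-1) + 27)/(-37169) - 20899/B(-177) = -75*(0 + 27)/(-37169) - 20899/(-44) = -75*27*(-1/37169) - 20899*(-1/44) = -2025*(-1/37169) + 20899/44 = 2025/37169 + 20899/44 = 70625821/148676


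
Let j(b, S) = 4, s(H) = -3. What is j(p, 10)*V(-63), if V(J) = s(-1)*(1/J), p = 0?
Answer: 4/21 ≈ 0.19048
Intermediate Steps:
V(J) = -3/J
j(p, 10)*V(-63) = 4*(-3/(-63)) = 4*(-3*(-1/63)) = 4*(1/21) = 4/21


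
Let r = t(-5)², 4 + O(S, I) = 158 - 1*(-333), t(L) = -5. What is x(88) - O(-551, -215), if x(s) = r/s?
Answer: -42831/88 ≈ -486.72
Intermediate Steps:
O(S, I) = 487 (O(S, I) = -4 + (158 - 1*(-333)) = -4 + (158 + 333) = -4 + 491 = 487)
r = 25 (r = (-5)² = 25)
x(s) = 25/s
x(88) - O(-551, -215) = 25/88 - 1*487 = 25*(1/88) - 487 = 25/88 - 487 = -42831/88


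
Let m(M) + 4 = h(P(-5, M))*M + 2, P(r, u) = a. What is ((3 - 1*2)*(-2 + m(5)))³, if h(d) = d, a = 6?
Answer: 17576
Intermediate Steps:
P(r, u) = 6
m(M) = -2 + 6*M (m(M) = -4 + (6*M + 2) = -4 + (2 + 6*M) = -2 + 6*M)
((3 - 1*2)*(-2 + m(5)))³ = ((3 - 1*2)*(-2 + (-2 + 6*5)))³ = ((3 - 2)*(-2 + (-2 + 30)))³ = (1*(-2 + 28))³ = (1*26)³ = 26³ = 17576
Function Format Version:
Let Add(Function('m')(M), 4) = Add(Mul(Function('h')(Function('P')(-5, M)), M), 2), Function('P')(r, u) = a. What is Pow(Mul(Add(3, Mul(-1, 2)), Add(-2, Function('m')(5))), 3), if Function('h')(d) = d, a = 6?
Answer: 17576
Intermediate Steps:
Function('P')(r, u) = 6
Function('m')(M) = Add(-2, Mul(6, M)) (Function('m')(M) = Add(-4, Add(Mul(6, M), 2)) = Add(-4, Add(2, Mul(6, M))) = Add(-2, Mul(6, M)))
Pow(Mul(Add(3, Mul(-1, 2)), Add(-2, Function('m')(5))), 3) = Pow(Mul(Add(3, Mul(-1, 2)), Add(-2, Add(-2, Mul(6, 5)))), 3) = Pow(Mul(Add(3, -2), Add(-2, Add(-2, 30))), 3) = Pow(Mul(1, Add(-2, 28)), 3) = Pow(Mul(1, 26), 3) = Pow(26, 3) = 17576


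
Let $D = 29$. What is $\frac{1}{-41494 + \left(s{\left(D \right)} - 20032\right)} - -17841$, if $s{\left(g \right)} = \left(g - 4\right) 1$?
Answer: $\frac{1097239340}{61501} \approx 17841.0$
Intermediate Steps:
$s{\left(g \right)} = -4 + g$ ($s{\left(g \right)} = \left(-4 + g\right) 1 = -4 + g$)
$\frac{1}{-41494 + \left(s{\left(D \right)} - 20032\right)} - -17841 = \frac{1}{-41494 + \left(\left(-4 + 29\right) - 20032\right)} - -17841 = \frac{1}{-41494 + \left(25 - 20032\right)} + 17841 = \frac{1}{-41494 - 20007} + 17841 = \frac{1}{-61501} + 17841 = - \frac{1}{61501} + 17841 = \frac{1097239340}{61501}$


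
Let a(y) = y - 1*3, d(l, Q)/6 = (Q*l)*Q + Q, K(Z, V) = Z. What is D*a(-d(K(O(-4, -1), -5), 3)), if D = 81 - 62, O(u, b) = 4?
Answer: -4503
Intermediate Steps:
d(l, Q) = 6*Q + 6*l*Q**2 (d(l, Q) = 6*((Q*l)*Q + Q) = 6*(l*Q**2 + Q) = 6*(Q + l*Q**2) = 6*Q + 6*l*Q**2)
D = 19
a(y) = -3 + y (a(y) = y - 3 = -3 + y)
D*a(-d(K(O(-4, -1), -5), 3)) = 19*(-3 - 6*3*(1 + 3*4)) = 19*(-3 - 6*3*(1 + 12)) = 19*(-3 - 6*3*13) = 19*(-3 - 1*234) = 19*(-3 - 234) = 19*(-237) = -4503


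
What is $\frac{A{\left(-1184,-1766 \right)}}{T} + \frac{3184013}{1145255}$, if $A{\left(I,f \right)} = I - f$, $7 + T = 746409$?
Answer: $\frac{1188610104818}{427410311255} \approx 2.781$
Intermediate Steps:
$T = 746402$ ($T = -7 + 746409 = 746402$)
$\frac{A{\left(-1184,-1766 \right)}}{T} + \frac{3184013}{1145255} = \frac{-1184 - -1766}{746402} + \frac{3184013}{1145255} = \left(-1184 + 1766\right) \frac{1}{746402} + 3184013 \cdot \frac{1}{1145255} = 582 \cdot \frac{1}{746402} + \frac{3184013}{1145255} = \frac{291}{373201} + \frac{3184013}{1145255} = \frac{1188610104818}{427410311255}$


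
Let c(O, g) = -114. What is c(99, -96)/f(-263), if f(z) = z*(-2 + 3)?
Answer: 114/263 ≈ 0.43346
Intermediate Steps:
f(z) = z (f(z) = z*1 = z)
c(99, -96)/f(-263) = -114/(-263) = -114*(-1/263) = 114/263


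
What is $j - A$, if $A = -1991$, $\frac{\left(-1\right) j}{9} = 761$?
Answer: $-4858$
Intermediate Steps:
$j = -6849$ ($j = \left(-9\right) 761 = -6849$)
$j - A = -6849 - -1991 = -6849 + 1991 = -4858$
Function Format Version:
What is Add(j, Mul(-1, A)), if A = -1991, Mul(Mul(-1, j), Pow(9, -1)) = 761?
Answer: -4858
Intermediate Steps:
j = -6849 (j = Mul(-9, 761) = -6849)
Add(j, Mul(-1, A)) = Add(-6849, Mul(-1, -1991)) = Add(-6849, 1991) = -4858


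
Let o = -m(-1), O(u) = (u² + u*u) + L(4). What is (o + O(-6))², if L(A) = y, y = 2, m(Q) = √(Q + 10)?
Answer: 5041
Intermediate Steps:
m(Q) = √(10 + Q)
L(A) = 2
O(u) = 2 + 2*u² (O(u) = (u² + u*u) + 2 = (u² + u²) + 2 = 2*u² + 2 = 2 + 2*u²)
o = -3 (o = -√(10 - 1) = -√9 = -1*3 = -3)
(o + O(-6))² = (-3 + (2 + 2*(-6)²))² = (-3 + (2 + 2*36))² = (-3 + (2 + 72))² = (-3 + 74)² = 71² = 5041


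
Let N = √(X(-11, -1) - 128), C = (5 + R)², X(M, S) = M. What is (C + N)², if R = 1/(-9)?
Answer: 2836117/6561 + 3872*I*√139/81 ≈ 432.27 + 563.58*I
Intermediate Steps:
R = -⅑ ≈ -0.11111
C = 1936/81 (C = (5 - ⅑)² = (44/9)² = 1936/81 ≈ 23.901)
N = I*√139 (N = √(-11 - 128) = √(-139) = I*√139 ≈ 11.79*I)
(C + N)² = (1936/81 + I*√139)²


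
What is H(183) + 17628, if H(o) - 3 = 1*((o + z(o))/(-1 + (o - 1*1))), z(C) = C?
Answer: 3191577/181 ≈ 17633.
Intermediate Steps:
H(o) = 3 + 2*o/(-2 + o) (H(o) = 3 + 1*((o + o)/(-1 + (o - 1*1))) = 3 + 1*((2*o)/(-1 + (o - 1))) = 3 + 1*((2*o)/(-1 + (-1 + o))) = 3 + 1*((2*o)/(-2 + o)) = 3 + 1*(2*o/(-2 + o)) = 3 + 2*o/(-2 + o))
H(183) + 17628 = (-6 + 5*183)/(-2 + 183) + 17628 = (-6 + 915)/181 + 17628 = (1/181)*909 + 17628 = 909/181 + 17628 = 3191577/181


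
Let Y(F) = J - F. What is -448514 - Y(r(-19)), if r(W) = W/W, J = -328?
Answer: -448185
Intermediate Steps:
r(W) = 1
Y(F) = -328 - F
-448514 - Y(r(-19)) = -448514 - (-328 - 1*1) = -448514 - (-328 - 1) = -448514 - 1*(-329) = -448514 + 329 = -448185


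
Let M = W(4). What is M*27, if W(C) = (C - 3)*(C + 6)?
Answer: 270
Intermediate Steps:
W(C) = (-3 + C)*(6 + C)
M = 10 (M = -18 + 4**2 + 3*4 = -18 + 16 + 12 = 10)
M*27 = 10*27 = 270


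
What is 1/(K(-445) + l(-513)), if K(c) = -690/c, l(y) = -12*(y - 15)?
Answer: 89/564042 ≈ 0.00015779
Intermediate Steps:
l(y) = 180 - 12*y (l(y) = -12*(-15 + y) = 180 - 12*y)
1/(K(-445) + l(-513)) = 1/(-690/(-445) + (180 - 12*(-513))) = 1/(-690*(-1/445) + (180 + 6156)) = 1/(138/89 + 6336) = 1/(564042/89) = 89/564042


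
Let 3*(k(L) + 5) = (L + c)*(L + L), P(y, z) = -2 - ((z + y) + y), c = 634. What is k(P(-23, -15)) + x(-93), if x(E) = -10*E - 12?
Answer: 28171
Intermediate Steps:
P(y, z) = -2 - z - 2*y (P(y, z) = -2 - ((y + z) + y) = -2 - (z + 2*y) = -2 + (-z - 2*y) = -2 - z - 2*y)
k(L) = -5 + 2*L*(634 + L)/3 (k(L) = -5 + ((L + 634)*(L + L))/3 = -5 + ((634 + L)*(2*L))/3 = -5 + (2*L*(634 + L))/3 = -5 + 2*L*(634 + L)/3)
x(E) = -12 - 10*E
k(P(-23, -15)) + x(-93) = (-5 + 2*(-2 - 1*(-15) - 2*(-23))²/3 + 1268*(-2 - 1*(-15) - 2*(-23))/3) + (-12 - 10*(-93)) = (-5 + 2*(-2 + 15 + 46)²/3 + 1268*(-2 + 15 + 46)/3) + (-12 + 930) = (-5 + (⅔)*59² + (1268/3)*59) + 918 = (-5 + (⅔)*3481 + 74812/3) + 918 = (-5 + 6962/3 + 74812/3) + 918 = 27253 + 918 = 28171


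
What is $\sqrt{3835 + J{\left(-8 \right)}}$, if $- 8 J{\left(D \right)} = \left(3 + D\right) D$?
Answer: $\sqrt{3830} \approx 61.887$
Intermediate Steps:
$J{\left(D \right)} = - \frac{D \left(3 + D\right)}{8}$ ($J{\left(D \right)} = - \frac{\left(3 + D\right) D}{8} = - \frac{D \left(3 + D\right)}{8}$)
$\sqrt{3835 + J{\left(-8 \right)}} = \sqrt{3835 - - (3 - 8)} = \sqrt{3835 - \left(-1\right) \left(-5\right)} = \sqrt{3835 - 5} = \sqrt{3830}$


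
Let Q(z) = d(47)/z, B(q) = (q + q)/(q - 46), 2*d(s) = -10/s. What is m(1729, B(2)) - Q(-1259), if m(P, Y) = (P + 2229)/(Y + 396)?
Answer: 2576252299/257698415 ≈ 9.9972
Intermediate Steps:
d(s) = -5/s (d(s) = (-10/s)/2 = -5/s)
B(q) = 2*q/(-46 + q) (B(q) = (2*q)/(-46 + q) = 2*q/(-46 + q))
m(P, Y) = (2229 + P)/(396 + Y)
Q(z) = -5/(47*z) (Q(z) = (-5/47)/z = (-5*1/47)/z = -5/(47*z))
m(1729, B(2)) - Q(-1259) = (2229 + 1729)/(396 + 2*2/(-46 + 2)) - (-5)/(47*(-1259)) = 3958/(396 + 2*2/(-44)) - (-5)*(-1)/(47*1259) = 3958/(396 + 2*2*(-1/44)) - 1*5/59173 = 3958/(396 - 1/11) - 5/59173 = 3958/(4355/11) - 5/59173 = (11/4355)*3958 - 5/59173 = 43538/4355 - 5/59173 = 2576252299/257698415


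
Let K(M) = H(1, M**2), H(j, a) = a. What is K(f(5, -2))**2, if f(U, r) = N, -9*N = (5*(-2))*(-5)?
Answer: 6250000/6561 ≈ 952.60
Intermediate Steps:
N = -50/9 (N = -5*(-2)*(-5)/9 = -(-10)*(-5)/9 = -1/9*50 = -50/9 ≈ -5.5556)
f(U, r) = -50/9
K(M) = M**2
K(f(5, -2))**2 = ((-50/9)**2)**2 = (2500/81)**2 = 6250000/6561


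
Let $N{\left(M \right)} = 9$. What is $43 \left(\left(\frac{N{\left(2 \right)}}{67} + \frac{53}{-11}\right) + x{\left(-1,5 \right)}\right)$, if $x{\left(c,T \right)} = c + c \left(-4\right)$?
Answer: $- \frac{53363}{737} \approx -72.406$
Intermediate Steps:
$x{\left(c,T \right)} = - 3 c$ ($x{\left(c,T \right)} = c - 4 c = - 3 c$)
$43 \left(\left(\frac{N{\left(2 \right)}}{67} + \frac{53}{-11}\right) + x{\left(-1,5 \right)}\right) = 43 \left(\left(\frac{9}{67} + \frac{53}{-11}\right) - -3\right) = 43 \left(\left(9 \cdot \frac{1}{67} + 53 \left(- \frac{1}{11}\right)\right) + 3\right) = 43 \left(\left(\frac{9}{67} - \frac{53}{11}\right) + 3\right) = 43 \left(- \frac{3452}{737} + 3\right) = 43 \left(- \frac{1241}{737}\right) = - \frac{53363}{737}$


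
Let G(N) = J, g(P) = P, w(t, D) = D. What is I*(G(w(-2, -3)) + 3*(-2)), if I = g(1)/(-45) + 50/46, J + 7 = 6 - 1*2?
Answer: -1102/115 ≈ -9.5826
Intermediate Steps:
J = -3 (J = -7 + (6 - 1*2) = -7 + (6 - 2) = -7 + 4 = -3)
G(N) = -3
I = 1102/1035 (I = 1/(-45) + 50/46 = 1*(-1/45) + 50*(1/46) = -1/45 + 25/23 = 1102/1035 ≈ 1.0647)
I*(G(w(-2, -3)) + 3*(-2)) = 1102*(-3 + 3*(-2))/1035 = 1102*(-3 - 6)/1035 = (1102/1035)*(-9) = -1102/115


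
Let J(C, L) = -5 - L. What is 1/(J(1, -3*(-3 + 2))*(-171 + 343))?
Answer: -1/1376 ≈ -0.00072674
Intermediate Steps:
1/(J(1, -3*(-3 + 2))*(-171 + 343)) = 1/((-5 - (-3)*(-3 + 2))*(-171 + 343)) = 1/((-5 - (-3)*(-1))*172) = 1/((-5 - 1*3)*172) = 1/((-5 - 3)*172) = 1/(-8*172) = 1/(-1376) = -1/1376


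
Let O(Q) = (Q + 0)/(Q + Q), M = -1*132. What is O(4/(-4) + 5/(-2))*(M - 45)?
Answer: -177/2 ≈ -88.500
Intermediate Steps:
M = -132
O(Q) = 1/2 (O(Q) = Q/((2*Q)) = Q*(1/(2*Q)) = 1/2)
O(4/(-4) + 5/(-2))*(M - 45) = (-132 - 45)/2 = (1/2)*(-177) = -177/2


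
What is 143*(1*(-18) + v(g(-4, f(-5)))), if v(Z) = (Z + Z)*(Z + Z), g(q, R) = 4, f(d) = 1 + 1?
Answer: 6578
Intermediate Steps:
f(d) = 2
v(Z) = 4*Z² (v(Z) = (2*Z)*(2*Z) = 4*Z²)
143*(1*(-18) + v(g(-4, f(-5)))) = 143*(1*(-18) + 4*4²) = 143*(-18 + 4*16) = 143*(-18 + 64) = 143*46 = 6578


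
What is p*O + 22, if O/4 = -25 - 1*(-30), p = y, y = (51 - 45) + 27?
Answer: 682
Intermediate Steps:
y = 33 (y = 6 + 27 = 33)
p = 33
O = 20 (O = 4*(-25 - 1*(-30)) = 4*(-25 + 30) = 4*5 = 20)
p*O + 22 = 33*20 + 22 = 660 + 22 = 682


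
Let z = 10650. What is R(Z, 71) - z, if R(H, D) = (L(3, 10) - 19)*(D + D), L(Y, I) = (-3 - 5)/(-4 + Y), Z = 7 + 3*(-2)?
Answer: -12212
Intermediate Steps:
Z = 1 (Z = 7 - 6 = 1)
L(Y, I) = -8/(-4 + Y)
R(H, D) = -22*D (R(H, D) = (-8/(-4 + 3) - 19)*(D + D) = (-8/(-1) - 19)*(2*D) = (-8*(-1) - 19)*(2*D) = (8 - 19)*(2*D) = -22*D)
R(Z, 71) - z = -22*71 - 1*10650 = -1562 - 10650 = -12212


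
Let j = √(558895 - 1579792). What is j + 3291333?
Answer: 3291333 + 3*I*√113433 ≈ 3.2913e+6 + 1010.4*I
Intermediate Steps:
j = 3*I*√113433 (j = √(-1020897) = 3*I*√113433 ≈ 1010.4*I)
j + 3291333 = 3*I*√113433 + 3291333 = 3291333 + 3*I*√113433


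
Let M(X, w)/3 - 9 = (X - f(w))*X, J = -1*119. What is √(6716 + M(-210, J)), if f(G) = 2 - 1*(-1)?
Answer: √140933 ≈ 375.41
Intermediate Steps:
f(G) = 3 (f(G) = 2 + 1 = 3)
J = -119
M(X, w) = 27 + 3*X*(-3 + X) (M(X, w) = 27 + 3*((X - 1*3)*X) = 27 + 3*((X - 3)*X) = 27 + 3*((-3 + X)*X) = 27 + 3*(X*(-3 + X)) = 27 + 3*X*(-3 + X))
√(6716 + M(-210, J)) = √(6716 + (27 - 9*(-210) + 3*(-210)²)) = √(6716 + (27 + 1890 + 3*44100)) = √(6716 + (27 + 1890 + 132300)) = √(6716 + 134217) = √140933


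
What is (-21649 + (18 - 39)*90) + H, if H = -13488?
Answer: -37027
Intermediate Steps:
(-21649 + (18 - 39)*90) + H = (-21649 + (18 - 39)*90) - 13488 = (-21649 - 21*90) - 13488 = (-21649 - 1890) - 13488 = -23539 - 13488 = -37027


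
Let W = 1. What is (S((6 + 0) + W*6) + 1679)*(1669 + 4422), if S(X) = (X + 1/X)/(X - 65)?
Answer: 6503354609/636 ≈ 1.0225e+7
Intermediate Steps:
S(X) = (X + 1/X)/(-65 + X)
(S((6 + 0) + W*6) + 1679)*(1669 + 4422) = ((1 + ((6 + 0) + 1*6)²)/(((6 + 0) + 1*6)*(-65 + ((6 + 0) + 1*6))) + 1679)*(1669 + 4422) = ((1 + (6 + 6)²)/((6 + 6)*(-65 + (6 + 6))) + 1679)*6091 = ((1 + 12²)/(12*(-65 + 12)) + 1679)*6091 = ((1/12)*(1 + 144)/(-53) + 1679)*6091 = ((1/12)*(-1/53)*145 + 1679)*6091 = (-145/636 + 1679)*6091 = (1067699/636)*6091 = 6503354609/636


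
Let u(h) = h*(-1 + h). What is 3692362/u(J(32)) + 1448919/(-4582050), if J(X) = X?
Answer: 1409762497871/378782800 ≈ 3721.8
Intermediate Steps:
3692362/u(J(32)) + 1448919/(-4582050) = 3692362/((32*(-1 + 32))) + 1448919/(-4582050) = 3692362/((32*31)) + 1448919*(-1/4582050) = 3692362/992 - 482973/1527350 = 3692362*(1/992) - 482973/1527350 = 1846181/496 - 482973/1527350 = 1409762497871/378782800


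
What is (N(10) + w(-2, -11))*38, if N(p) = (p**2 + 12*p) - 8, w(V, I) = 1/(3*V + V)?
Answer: 32205/4 ≈ 8051.3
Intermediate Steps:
w(V, I) = 1/(4*V)
N(p) = -8 + p**2 + 12*p
(N(10) + w(-2, -11))*38 = ((-8 + 10**2 + 12*10) + (1/4)/(-2))*38 = ((-8 + 100 + 120) + (1/4)*(-1/2))*38 = (212 - 1/8)*38 = (1695/8)*38 = 32205/4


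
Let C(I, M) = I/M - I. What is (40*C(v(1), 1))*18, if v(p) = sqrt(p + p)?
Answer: 0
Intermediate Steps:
v(p) = sqrt(2)*sqrt(p) (v(p) = sqrt(2*p) = sqrt(2)*sqrt(p))
C(I, M) = -I + I/M
(40*C(v(1), 1))*18 = (40*(-sqrt(2)*sqrt(1) + (sqrt(2)*sqrt(1))/1))*18 = (40*(-sqrt(2) + (sqrt(2)*1)*1))*18 = (40*(-sqrt(2) + sqrt(2)*1))*18 = (40*(-sqrt(2) + sqrt(2)))*18 = (40*0)*18 = 0*18 = 0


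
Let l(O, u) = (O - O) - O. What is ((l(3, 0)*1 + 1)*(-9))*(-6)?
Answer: -108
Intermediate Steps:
l(O, u) = -O (l(O, u) = 0 - O = -O)
((l(3, 0)*1 + 1)*(-9))*(-6) = ((-1*3*1 + 1)*(-9))*(-6) = ((-3*1 + 1)*(-9))*(-6) = ((-3 + 1)*(-9))*(-6) = -2*(-9)*(-6) = 18*(-6) = -108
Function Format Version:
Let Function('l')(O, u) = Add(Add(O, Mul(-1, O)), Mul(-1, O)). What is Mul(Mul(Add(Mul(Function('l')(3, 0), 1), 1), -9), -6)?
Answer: -108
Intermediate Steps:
Function('l')(O, u) = Mul(-1, O) (Function('l')(O, u) = Add(0, Mul(-1, O)) = Mul(-1, O))
Mul(Mul(Add(Mul(Function('l')(3, 0), 1), 1), -9), -6) = Mul(Mul(Add(Mul(Mul(-1, 3), 1), 1), -9), -6) = Mul(Mul(Add(Mul(-3, 1), 1), -9), -6) = Mul(Mul(Add(-3, 1), -9), -6) = Mul(Mul(-2, -9), -6) = Mul(18, -6) = -108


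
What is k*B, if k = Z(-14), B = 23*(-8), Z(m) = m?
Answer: 2576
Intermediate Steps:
B = -184
k = -14
k*B = -14*(-184) = 2576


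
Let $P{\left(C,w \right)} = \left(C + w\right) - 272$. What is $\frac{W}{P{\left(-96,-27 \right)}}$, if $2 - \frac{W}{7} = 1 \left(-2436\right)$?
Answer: $- \frac{17066}{395} \approx -43.205$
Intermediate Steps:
$P{\left(C,w \right)} = -272 + C + w$
$W = 17066$ ($W = 14 - 7 \cdot 1 \left(-2436\right) = 14 - -17052 = 14 + 17052 = 17066$)
$\frac{W}{P{\left(-96,-27 \right)}} = \frac{17066}{-272 - 96 - 27} = \frac{17066}{-395} = 17066 \left(- \frac{1}{395}\right) = - \frac{17066}{395}$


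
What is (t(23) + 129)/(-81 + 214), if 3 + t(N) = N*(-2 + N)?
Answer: 87/19 ≈ 4.5789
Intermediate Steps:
t(N) = -3 + N*(-2 + N)
(t(23) + 129)/(-81 + 214) = ((-3 + 23² - 2*23) + 129)/(-81 + 214) = ((-3 + 529 - 46) + 129)/133 = (480 + 129)*(1/133) = 609*(1/133) = 87/19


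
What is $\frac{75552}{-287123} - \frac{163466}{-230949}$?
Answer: $\frac{29486189470}{66310769727} \approx 0.44467$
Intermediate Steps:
$\frac{75552}{-287123} - \frac{163466}{-230949} = 75552 \left(- \frac{1}{287123}\right) - - \frac{163466}{230949} = - \frac{75552}{287123} + \frac{163466}{230949} = \frac{29486189470}{66310769727}$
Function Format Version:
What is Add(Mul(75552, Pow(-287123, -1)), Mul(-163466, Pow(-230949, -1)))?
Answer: Rational(29486189470, 66310769727) ≈ 0.44467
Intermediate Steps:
Add(Mul(75552, Pow(-287123, -1)), Mul(-163466, Pow(-230949, -1))) = Add(Mul(75552, Rational(-1, 287123)), Mul(-163466, Rational(-1, 230949))) = Add(Rational(-75552, 287123), Rational(163466, 230949)) = Rational(29486189470, 66310769727)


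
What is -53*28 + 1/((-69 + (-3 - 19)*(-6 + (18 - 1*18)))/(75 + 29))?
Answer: -93388/63 ≈ -1482.3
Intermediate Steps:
-53*28 + 1/((-69 + (-3 - 19)*(-6 + (18 - 1*18)))/(75 + 29)) = -1484 + 1/((-69 - 22*(-6 + (18 - 18)))/104) = -1484 + 1/((-69 - 22*(-6 + 0))*(1/104)) = -1484 + 1/((-69 - 22*(-6))*(1/104)) = -1484 + 1/((-69 + 132)*(1/104)) = -1484 + 1/(63*(1/104)) = -1484 + 1/(63/104) = -1484 + 104/63 = -93388/63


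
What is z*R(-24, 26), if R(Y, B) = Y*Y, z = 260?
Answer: 149760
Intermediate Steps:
R(Y, B) = Y**2
z*R(-24, 26) = 260*(-24)**2 = 260*576 = 149760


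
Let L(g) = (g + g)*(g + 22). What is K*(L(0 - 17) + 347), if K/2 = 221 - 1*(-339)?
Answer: 198240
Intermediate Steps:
L(g) = 2*g*(22 + g) (L(g) = (2*g)*(22 + g) = 2*g*(22 + g))
K = 1120 (K = 2*(221 - 1*(-339)) = 2*(221 + 339) = 2*560 = 1120)
K*(L(0 - 17) + 347) = 1120*(2*(0 - 17)*(22 + (0 - 17)) + 347) = 1120*(2*(-17)*(22 - 17) + 347) = 1120*(2*(-17)*5 + 347) = 1120*(-170 + 347) = 1120*177 = 198240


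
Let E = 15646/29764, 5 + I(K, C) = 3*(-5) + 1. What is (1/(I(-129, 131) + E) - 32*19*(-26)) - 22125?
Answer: -1736779277/274935 ≈ -6317.1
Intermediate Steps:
I(K, C) = -19 (I(K, C) = -5 + (3*(-5) + 1) = -5 + (-15 + 1) = -5 - 14 = -19)
E = 7823/14882 (E = 15646*(1/29764) = 7823/14882 ≈ 0.52567)
(1/(I(-129, 131) + E) - 32*19*(-26)) - 22125 = (1/(-19 + 7823/14882) - 32*19*(-26)) - 22125 = (1/(-274935/14882) - 608*(-26)) - 22125 = (-14882/274935 + 15808) - 22125 = 4346157598/274935 - 22125 = -1736779277/274935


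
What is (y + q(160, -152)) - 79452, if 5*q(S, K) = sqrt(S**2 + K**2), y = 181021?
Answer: 101569 + 8*sqrt(761)/5 ≈ 1.0161e+5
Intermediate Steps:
q(S, K) = sqrt(K**2 + S**2)/5 (q(S, K) = sqrt(S**2 + K**2)/5 = sqrt(K**2 + S**2)/5)
(y + q(160, -152)) - 79452 = (181021 + sqrt((-152)**2 + 160**2)/5) - 79452 = (181021 + sqrt(23104 + 25600)/5) - 79452 = (181021 + sqrt(48704)/5) - 79452 = (181021 + (8*sqrt(761))/5) - 79452 = (181021 + 8*sqrt(761)/5) - 79452 = 101569 + 8*sqrt(761)/5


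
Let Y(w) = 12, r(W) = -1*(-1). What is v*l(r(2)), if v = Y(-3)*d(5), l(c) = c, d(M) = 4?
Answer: 48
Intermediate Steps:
r(W) = 1
v = 48 (v = 12*4 = 48)
v*l(r(2)) = 48*1 = 48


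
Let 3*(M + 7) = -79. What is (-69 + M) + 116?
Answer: 41/3 ≈ 13.667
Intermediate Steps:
M = -100/3 (M = -7 + (1/3)*(-79) = -7 - 79/3 = -100/3 ≈ -33.333)
(-69 + M) + 116 = (-69 - 100/3) + 116 = -307/3 + 116 = 41/3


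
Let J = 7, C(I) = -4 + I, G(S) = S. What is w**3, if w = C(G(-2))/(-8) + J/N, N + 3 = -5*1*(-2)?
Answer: 343/64 ≈ 5.3594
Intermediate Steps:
N = 7 (N = -3 - 5*1*(-2) = -3 - 5*(-2) = -3 + 10 = 7)
w = 7/4 (w = (-4 - 2)/(-8) + 7/7 = -6*(-1/8) + 7*(1/7) = 3/4 + 1 = 7/4 ≈ 1.7500)
w**3 = (7/4)**3 = 343/64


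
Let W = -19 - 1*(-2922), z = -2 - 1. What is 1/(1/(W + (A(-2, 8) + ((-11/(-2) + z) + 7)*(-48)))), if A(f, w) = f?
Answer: 2445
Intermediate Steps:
z = -3
W = 2903 (W = -19 + 2922 = 2903)
1/(1/(W + (A(-2, 8) + ((-11/(-2) + z) + 7)*(-48)))) = 1/(1/(2903 + (-2 + ((-11/(-2) - 3) + 7)*(-48)))) = 1/(1/(2903 + (-2 + ((-11*(-½) - 3) + 7)*(-48)))) = 1/(1/(2903 + (-2 + ((11/2 - 3) + 7)*(-48)))) = 1/(1/(2903 + (-2 + (5/2 + 7)*(-48)))) = 1/(1/(2903 + (-2 + (19/2)*(-48)))) = 1/(1/(2903 + (-2 - 456))) = 1/(1/(2903 - 458)) = 1/(1/2445) = 2445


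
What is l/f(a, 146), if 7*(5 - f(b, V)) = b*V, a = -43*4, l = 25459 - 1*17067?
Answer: 58744/25147 ≈ 2.3360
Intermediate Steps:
l = 8392 (l = 25459 - 17067 = 8392)
a = -172
f(b, V) = 5 - V*b/7 (f(b, V) = 5 - b*V/7 = 5 - V*b/7)
l/f(a, 146) = 8392/(5 - 1/7*146*(-172)) = 8392/(5 + 25112/7) = 8392/(25147/7) = 8392*(7/25147) = 58744/25147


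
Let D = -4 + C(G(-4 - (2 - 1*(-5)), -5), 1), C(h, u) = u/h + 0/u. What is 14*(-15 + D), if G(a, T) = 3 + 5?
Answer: -1057/4 ≈ -264.25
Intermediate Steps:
G(a, T) = 8
C(h, u) = u/h (C(h, u) = u/h + 0 = u/h)
D = -31/8 (D = -4 + 1/8 = -31/8 ≈ -3.8750)
14*(-15 + D) = 14*(-15 - 31/8) = 14*(-151/8) = -1057/4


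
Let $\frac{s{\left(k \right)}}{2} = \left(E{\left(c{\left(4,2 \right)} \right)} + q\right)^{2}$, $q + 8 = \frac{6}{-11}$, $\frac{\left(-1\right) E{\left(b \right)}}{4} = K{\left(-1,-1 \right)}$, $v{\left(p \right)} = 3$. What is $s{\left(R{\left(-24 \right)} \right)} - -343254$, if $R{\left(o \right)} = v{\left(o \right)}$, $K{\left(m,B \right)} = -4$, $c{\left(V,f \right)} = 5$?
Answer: $\frac{41547182}{121} \approx 3.4337 \cdot 10^{5}$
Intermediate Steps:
$E{\left(b \right)} = 16$ ($E{\left(b \right)} = \left(-4\right) \left(-4\right) = 16$)
$q = - \frac{94}{11}$ ($q = -8 + \frac{6}{-11} = -8 + 6 \left(- \frac{1}{11}\right) = -8 - \frac{6}{11} = - \frac{94}{11} \approx -8.5455$)
$R{\left(o \right)} = 3$
$s{\left(k \right)} = \frac{13448}{121}$ ($s{\left(k \right)} = 2 \left(16 - \frac{94}{11}\right)^{2} = 2 \left(\frac{82}{11}\right)^{2} = 2 \cdot \frac{6724}{121} = \frac{13448}{121}$)
$s{\left(R{\left(-24 \right)} \right)} - -343254 = \frac{13448}{121} - -343254 = \frac{13448}{121} + 343254 = \frac{41547182}{121}$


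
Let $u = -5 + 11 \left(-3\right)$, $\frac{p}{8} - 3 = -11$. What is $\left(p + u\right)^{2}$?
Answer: $10404$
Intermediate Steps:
$p = -64$ ($p = 24 + 8 \left(-11\right) = 24 - 88 = -64$)
$u = -38$ ($u = -5 - 33 = -38$)
$\left(p + u\right)^{2} = \left(-64 - 38\right)^{2} = \left(-102\right)^{2} = 10404$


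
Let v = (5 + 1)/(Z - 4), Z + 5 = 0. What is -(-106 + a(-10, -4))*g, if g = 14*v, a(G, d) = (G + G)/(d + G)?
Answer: -976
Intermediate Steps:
Z = -5 (Z = -5 + 0 = -5)
v = -⅔ (v = (5 + 1)/(-5 - 4) = 6/(-9) = 6*(-⅑) = -⅔ ≈ -0.66667)
a(G, d) = 2*G/(G + d) (a(G, d) = (2*G)/(G + d) = 2*G/(G + d))
g = -28/3 (g = 14*(-⅔) = -28/3 ≈ -9.3333)
-(-106 + a(-10, -4))*g = -(-106 + 2*(-10)/(-10 - 4))*(-28)/3 = -(-106 + 2*(-10)/(-14))*(-28)/3 = -(-106 + 2*(-10)*(-1/14))*(-28)/3 = -(-106 + 10/7)*(-28)/3 = -(-732)*(-28)/(7*3) = -1*976 = -976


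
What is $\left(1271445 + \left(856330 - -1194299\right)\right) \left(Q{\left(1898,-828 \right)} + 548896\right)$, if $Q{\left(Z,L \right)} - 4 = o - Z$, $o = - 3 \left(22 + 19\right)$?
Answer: $1816772507046$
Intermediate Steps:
$o = -123$ ($o = \left(-3\right) 41 = -123$)
$Q{\left(Z,L \right)} = -119 - Z$ ($Q{\left(Z,L \right)} = 4 - \left(123 + Z\right) = -119 - Z$)
$\left(1271445 + \left(856330 - -1194299\right)\right) \left(Q{\left(1898,-828 \right)} + 548896\right) = \left(1271445 + \left(856330 - -1194299\right)\right) \left(\left(-119 - 1898\right) + 548896\right) = \left(1271445 + \left(856330 + 1194299\right)\right) \left(\left(-119 - 1898\right) + 548896\right) = \left(1271445 + 2050629\right) \left(-2017 + 548896\right) = 3322074 \cdot 546879 = 1816772507046$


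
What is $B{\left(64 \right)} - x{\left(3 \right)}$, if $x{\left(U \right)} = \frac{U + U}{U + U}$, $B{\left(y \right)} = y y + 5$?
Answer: $4100$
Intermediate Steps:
$B{\left(y \right)} = 5 + y^{2}$ ($B{\left(y \right)} = y^{2} + 5 = 5 + y^{2}$)
$x{\left(U \right)} = 1$ ($x{\left(U \right)} = \frac{2 U}{2 U} = 2 U \frac{1}{2 U} = 1$)
$B{\left(64 \right)} - x{\left(3 \right)} = \left(5 + 64^{2}\right) - 1 = \left(5 + 4096\right) - 1 = 4101 - 1 = 4100$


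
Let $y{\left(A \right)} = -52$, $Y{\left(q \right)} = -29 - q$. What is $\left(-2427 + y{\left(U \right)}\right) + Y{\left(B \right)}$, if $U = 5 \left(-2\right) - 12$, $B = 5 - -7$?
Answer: $-2520$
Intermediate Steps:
$B = 12$ ($B = 5 + 7 = 12$)
$U = -22$ ($U = -10 - 12 = -22$)
$\left(-2427 + y{\left(U \right)}\right) + Y{\left(B \right)} = \left(-2427 - 52\right) - 41 = -2479 - 41 = -2520$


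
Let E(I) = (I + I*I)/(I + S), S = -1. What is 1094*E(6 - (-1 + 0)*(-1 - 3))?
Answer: 6564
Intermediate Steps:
E(I) = (I + I**2)/(-1 + I) (E(I) = (I + I*I)/(I - 1) = (I + I**2)/(-1 + I))
1094*E(6 - (-1 + 0)*(-1 - 3)) = 1094*((6 - (-1 + 0)*(-1 - 3))*(1 + (6 - (-1 + 0)*(-1 - 3)))/(-1 + (6 - (-1 + 0)*(-1 - 3)))) = 1094*((6 - (-1)*(-4))*(1 + (6 - (-1)*(-4)))/(-1 + (6 - (-1)*(-4)))) = 1094*((6 - 1*4)*(1 + (6 - 1*4))/(-1 + (6 - 1*4))) = 1094*((6 - 4)*(1 + (6 - 4))/(-1 + (6 - 4))) = 1094*(2*(1 + 2)/(-1 + 2)) = 1094*(2*3/1) = 1094*(2*1*3) = 1094*6 = 6564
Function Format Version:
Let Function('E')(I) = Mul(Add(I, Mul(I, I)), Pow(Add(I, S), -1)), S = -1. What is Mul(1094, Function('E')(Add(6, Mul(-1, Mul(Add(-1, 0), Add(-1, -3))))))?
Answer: 6564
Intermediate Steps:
Function('E')(I) = Mul(Pow(Add(-1, I), -1), Add(I, Pow(I, 2))) (Function('E')(I) = Mul(Add(I, Mul(I, I)), Pow(Add(I, -1), -1)) = Mul(Add(I, Pow(I, 2)), Pow(Add(-1, I), -1)) = Mul(Pow(Add(-1, I), -1), Add(I, Pow(I, 2))))
Mul(1094, Function('E')(Add(6, Mul(-1, Mul(Add(-1, 0), Add(-1, -3)))))) = Mul(1094, Mul(Add(6, Mul(-1, Mul(Add(-1, 0), Add(-1, -3)))), Pow(Add(-1, Add(6, Mul(-1, Mul(Add(-1, 0), Add(-1, -3))))), -1), Add(1, Add(6, Mul(-1, Mul(Add(-1, 0), Add(-1, -3))))))) = Mul(1094, Mul(Add(6, Mul(-1, Mul(-1, -4))), Pow(Add(-1, Add(6, Mul(-1, Mul(-1, -4)))), -1), Add(1, Add(6, Mul(-1, Mul(-1, -4)))))) = Mul(1094, Mul(Add(6, Mul(-1, 4)), Pow(Add(-1, Add(6, Mul(-1, 4))), -1), Add(1, Add(6, Mul(-1, 4))))) = Mul(1094, Mul(Add(6, -4), Pow(Add(-1, Add(6, -4)), -1), Add(1, Add(6, -4)))) = Mul(1094, Mul(2, Pow(Add(-1, 2), -1), Add(1, 2))) = Mul(1094, Mul(2, Pow(1, -1), 3)) = Mul(1094, Mul(2, 1, 3)) = Mul(1094, 6) = 6564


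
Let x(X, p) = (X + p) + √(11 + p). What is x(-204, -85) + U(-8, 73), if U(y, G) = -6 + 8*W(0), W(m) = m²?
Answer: -295 + I*√74 ≈ -295.0 + 8.6023*I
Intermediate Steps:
x(X, p) = X + p + √(11 + p)
U(y, G) = -6 (U(y, G) = -6 + 8*0² = -6 + 8*0 = -6 + 0 = -6)
x(-204, -85) + U(-8, 73) = (-204 - 85 + √(11 - 85)) - 6 = (-204 - 85 + √(-74)) - 6 = (-204 - 85 + I*√74) - 6 = (-289 + I*√74) - 6 = -295 + I*√74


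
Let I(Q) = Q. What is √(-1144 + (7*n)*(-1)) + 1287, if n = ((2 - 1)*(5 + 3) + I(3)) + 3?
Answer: 1287 + 3*I*√138 ≈ 1287.0 + 35.242*I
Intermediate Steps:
n = 14 (n = ((2 - 1)*(5 + 3) + 3) + 3 = (1*8 + 3) + 3 = (8 + 3) + 3 = 11 + 3 = 14)
√(-1144 + (7*n)*(-1)) + 1287 = √(-1144 + (7*14)*(-1)) + 1287 = √(-1144 + 98*(-1)) + 1287 = √(-1144 - 98) + 1287 = √(-1242) + 1287 = 3*I*√138 + 1287 = 1287 + 3*I*√138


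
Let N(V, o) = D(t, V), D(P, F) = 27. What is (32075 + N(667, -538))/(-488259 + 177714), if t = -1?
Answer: -32102/310545 ≈ -0.10337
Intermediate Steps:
N(V, o) = 27
(32075 + N(667, -538))/(-488259 + 177714) = (32075 + 27)/(-488259 + 177714) = 32102/(-310545) = 32102*(-1/310545) = -32102/310545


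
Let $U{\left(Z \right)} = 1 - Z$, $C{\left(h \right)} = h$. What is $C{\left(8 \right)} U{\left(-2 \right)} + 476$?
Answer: $500$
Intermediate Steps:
$C{\left(8 \right)} U{\left(-2 \right)} + 476 = 8 \left(1 - -2\right) + 476 = 8 \left(1 + 2\right) + 476 = 8 \cdot 3 + 476 = 24 + 476 = 500$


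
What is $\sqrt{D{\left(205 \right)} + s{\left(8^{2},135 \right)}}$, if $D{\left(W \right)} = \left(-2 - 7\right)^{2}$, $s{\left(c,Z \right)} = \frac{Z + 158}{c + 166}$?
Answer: $\frac{\sqrt{4352290}}{230} \approx 9.0705$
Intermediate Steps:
$s{\left(c,Z \right)} = \frac{158 + Z}{166 + c}$
$D{\left(W \right)} = 81$ ($D{\left(W \right)} = \left(-9\right)^{2} = 81$)
$\sqrt{D{\left(205 \right)} + s{\left(8^{2},135 \right)}} = \sqrt{81 + \frac{158 + 135}{166 + 8^{2}}} = \sqrt{81 + \frac{1}{166 + 64} \cdot 293} = \sqrt{81 + \frac{1}{230} \cdot 293} = \sqrt{81 + \frac{293}{230}} = \sqrt{\frac{18923}{230}} = \frac{\sqrt{4352290}}{230}$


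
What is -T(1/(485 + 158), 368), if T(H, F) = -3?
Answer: 3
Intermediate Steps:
-T(1/(485 + 158), 368) = -1*(-3) = 3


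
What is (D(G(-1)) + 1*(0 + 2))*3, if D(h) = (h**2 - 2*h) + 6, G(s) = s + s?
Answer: 48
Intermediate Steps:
G(s) = 2*s
D(h) = 6 + h**2 - 2*h
(D(G(-1)) + 1*(0 + 2))*3 = ((6 + (2*(-1))**2 - 4*(-1)) + 1*(0 + 2))*3 = ((6 + (-2)**2 - 2*(-2)) + 1*2)*3 = ((6 + 4 + 4) + 2)*3 = (14 + 2)*3 = 16*3 = 48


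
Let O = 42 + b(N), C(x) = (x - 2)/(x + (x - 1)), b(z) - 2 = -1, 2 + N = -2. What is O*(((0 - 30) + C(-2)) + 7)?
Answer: -4773/5 ≈ -954.60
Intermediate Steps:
N = -4 (N = -2 - 2 = -4)
b(z) = 1 (b(z) = 2 - 1 = 1)
C(x) = (-2 + x)/(-1 + 2*x) (C(x) = (-2 + x)/(x + (-1 + x)) = (-2 + x)/(-1 + 2*x))
O = 43 (O = 42 + 1 = 43)
O*(((0 - 30) + C(-2)) + 7) = 43*(((0 - 30) + (-2 - 2)/(-1 + 2*(-2))) + 7) = 43*((-30 - 4/(-1 - 4)) + 7) = 43*((-30 - 4/(-5)) + 7) = 43*((-30 - 1/5*(-4)) + 7) = 43*((-30 + 4/5) + 7) = 43*(-146/5 + 7) = 43*(-111/5) = -4773/5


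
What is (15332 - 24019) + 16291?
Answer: 7604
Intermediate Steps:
(15332 - 24019) + 16291 = -8687 + 16291 = 7604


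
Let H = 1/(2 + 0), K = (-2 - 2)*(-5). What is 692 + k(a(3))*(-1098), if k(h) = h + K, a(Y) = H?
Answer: -21817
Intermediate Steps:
K = 20 (K = -4*(-5) = 20)
H = ½ (H = 1/2 = ½ ≈ 0.50000)
a(Y) = ½
k(h) = 20 + h (k(h) = h + 20 = 20 + h)
692 + k(a(3))*(-1098) = 692 + (20 + ½)*(-1098) = 692 + (41/2)*(-1098) = 692 - 22509 = -21817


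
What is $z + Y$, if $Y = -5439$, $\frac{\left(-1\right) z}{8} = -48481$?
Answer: $382409$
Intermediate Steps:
$z = 387848$ ($z = \left(-8\right) \left(-48481\right) = 387848$)
$z + Y = 387848 - 5439 = 382409$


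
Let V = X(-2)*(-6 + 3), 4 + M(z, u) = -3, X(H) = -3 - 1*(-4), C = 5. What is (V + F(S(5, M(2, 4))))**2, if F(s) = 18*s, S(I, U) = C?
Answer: 7569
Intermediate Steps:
X(H) = 1 (X(H) = -3 + 4 = 1)
M(z, u) = -7 (M(z, u) = -4 - 3 = -7)
S(I, U) = 5
V = -3 (V = 1*(-6 + 3) = 1*(-3) = -3)
(V + F(S(5, M(2, 4))))**2 = (-3 + 18*5)**2 = (-3 + 90)**2 = 87**2 = 7569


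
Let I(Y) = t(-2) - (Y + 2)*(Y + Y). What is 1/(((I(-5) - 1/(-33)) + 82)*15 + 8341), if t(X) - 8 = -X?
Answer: 11/101986 ≈ 0.00010786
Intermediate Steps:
t(X) = 8 - X
I(Y) = 10 - 2*Y*(2 + Y) (I(Y) = (8 - 1*(-2)) - (Y + 2)*(Y + Y) = (8 + 2) - (2 + Y)*2*Y = 10 - 2*Y*(2 + Y))
1/(((I(-5) - 1/(-33)) + 82)*15 + 8341) = 1/((((10 - 4*(-5) - 2*(-5)²) - 1/(-33)) + 82)*15 + 8341) = 1/((((10 + 20 - 2*25) - 1*(-1/33)) + 82)*15 + 8341) = 1/((((10 + 20 - 50) + 1/33) + 82)*15 + 8341) = 1/(((-20 + 1/33) + 82)*15 + 8341) = 1/((-659/33 + 82)*15 + 8341) = 1/((2047/33)*15 + 8341) = 1/(10235/11 + 8341) = 1/(101986/11) = 11/101986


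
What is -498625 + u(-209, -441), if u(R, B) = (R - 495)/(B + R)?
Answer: -162052773/325 ≈ -4.9862e+5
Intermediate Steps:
u(R, B) = (-495 + R)/(B + R)
-498625 + u(-209, -441) = -498625 + (-495 - 209)/(-441 - 209) = -498625 - 704/(-650) = -498625 - 1/650*(-704) = -498625 + 352/325 = -162052773/325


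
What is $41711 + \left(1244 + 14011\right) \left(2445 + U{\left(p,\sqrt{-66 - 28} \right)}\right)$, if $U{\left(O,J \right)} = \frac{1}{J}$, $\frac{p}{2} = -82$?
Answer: $37340186 - \frac{15255 i \sqrt{94}}{94} \approx 3.734 \cdot 10^{7} - 1573.4 i$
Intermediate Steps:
$p = -164$ ($p = 2 \left(-82\right) = -164$)
$41711 + \left(1244 + 14011\right) \left(2445 + U{\left(p,\sqrt{-66 - 28} \right)}\right) = 41711 + \left(1244 + 14011\right) \left(2445 + \frac{1}{\sqrt{-66 - 28}}\right) = 41711 + 15255 \left(2445 + \frac{1}{\sqrt{-94}}\right) = 41711 + 15255 \left(2445 + \frac{1}{i \sqrt{94}}\right) = 41711 + 15255 \left(2445 - \frac{i \sqrt{94}}{94}\right) = 41711 + \left(37298475 - \frac{15255 i \sqrt{94}}{94}\right) = 37340186 - \frac{15255 i \sqrt{94}}{94}$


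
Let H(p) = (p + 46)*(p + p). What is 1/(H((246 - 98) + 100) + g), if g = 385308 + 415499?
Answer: 1/946631 ≈ 1.0564e-6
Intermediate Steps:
g = 800807
H(p) = 2*p*(46 + p) (H(p) = (46 + p)*(2*p) = 2*p*(46 + p))
1/(H((246 - 98) + 100) + g) = 1/(2*((246 - 98) + 100)*(46 + ((246 - 98) + 100)) + 800807) = 1/(2*(148 + 100)*(46 + (148 + 100)) + 800807) = 1/(2*248*(46 + 248) + 800807) = 1/(2*248*294 + 800807) = 1/(145824 + 800807) = 1/946631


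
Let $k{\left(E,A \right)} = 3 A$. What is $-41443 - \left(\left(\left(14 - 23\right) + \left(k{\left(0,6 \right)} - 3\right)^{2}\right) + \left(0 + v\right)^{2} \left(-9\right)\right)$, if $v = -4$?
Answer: $-41515$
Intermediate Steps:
$-41443 - \left(\left(\left(14 - 23\right) + \left(k{\left(0,6 \right)} - 3\right)^{2}\right) + \left(0 + v\right)^{2} \left(-9\right)\right) = -41443 - \left(\left(\left(14 - 23\right) + \left(3 \cdot 6 - 3\right)^{2}\right) + \left(0 - 4\right)^{2} \left(-9\right)\right) = -41443 - \left(\left(-9 + \left(18 - 3\right)^{2}\right) + \left(-4\right)^{2} \left(-9\right)\right) = -41443 - \left(\left(-9 + 15^{2}\right) + 16 \left(-9\right)\right) = -41443 - \left(\left(-9 + 225\right) - 144\right) = -41443 - \left(216 - 144\right) = -41443 - 72 = -41515$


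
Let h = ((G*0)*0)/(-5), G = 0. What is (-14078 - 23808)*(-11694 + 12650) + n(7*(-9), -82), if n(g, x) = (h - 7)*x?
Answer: -36218442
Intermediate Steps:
h = 0 (h = ((0*0)*0)/(-5) = (0*0)*(-⅕) = 0*(-⅕) = 0)
n(g, x) = -7*x (n(g, x) = (0 - 7)*x = -7*x)
(-14078 - 23808)*(-11694 + 12650) + n(7*(-9), -82) = (-14078 - 23808)*(-11694 + 12650) - 7*(-82) = -37886*956 + 574 = -36219016 + 574 = -36218442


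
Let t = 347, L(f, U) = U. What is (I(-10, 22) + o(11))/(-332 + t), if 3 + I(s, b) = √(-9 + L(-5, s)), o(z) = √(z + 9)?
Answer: -⅕ + 2*√5/15 + I*√19/15 ≈ 0.098142 + 0.29059*I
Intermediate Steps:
o(z) = √(9 + z)
I(s, b) = -3 + √(-9 + s)
(I(-10, 22) + o(11))/(-332 + t) = ((-3 + √(-9 - 10)) + √(9 + 11))/(-332 + 347) = ((-3 + √(-19)) + √20)/15 = ((-3 + I*√19) + 2*√5)*(1/15) = (-3 + 2*√5 + I*√19)*(1/15) = -⅕ + 2*√5/15 + I*√19/15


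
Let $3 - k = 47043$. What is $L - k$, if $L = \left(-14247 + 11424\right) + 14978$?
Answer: $59195$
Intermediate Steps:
$k = -47040$ ($k = 3 - 47043 = -47040$)
$L = 12155$ ($L = -2823 + 14978 = 12155$)
$L - k = 12155 - -47040 = 12155 + 47040 = 59195$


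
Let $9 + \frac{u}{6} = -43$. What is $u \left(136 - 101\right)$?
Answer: $-10920$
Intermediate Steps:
$u = -312$ ($u = -54 + 6 \left(-43\right) = -54 - 258 = -312$)
$u \left(136 - 101\right) = - 312 \left(136 - 101\right) = \left(-312\right) 35 = -10920$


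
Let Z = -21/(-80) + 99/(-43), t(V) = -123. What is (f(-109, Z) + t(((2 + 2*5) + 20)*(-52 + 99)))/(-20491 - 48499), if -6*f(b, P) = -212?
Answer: 263/206970 ≈ 0.0012707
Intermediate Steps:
Z = -7017/3440 (Z = -21*(-1/80) + 99*(-1/43) = 21/80 - 99/43 = -7017/3440 ≈ -2.0398)
f(b, P) = 106/3 (f(b, P) = -1/6*(-212) = 106/3)
(f(-109, Z) + t(((2 + 2*5) + 20)*(-52 + 99)))/(-20491 - 48499) = (106/3 - 123)/(-20491 - 48499) = -263/3/(-68990) = -263/3*(-1/68990) = 263/206970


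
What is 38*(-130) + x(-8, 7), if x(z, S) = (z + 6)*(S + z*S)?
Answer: -4842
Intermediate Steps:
x(z, S) = (6 + z)*(S + S*z)
38*(-130) + x(-8, 7) = 38*(-130) + 7*(6 + (-8)² + 7*(-8)) = -4940 + 7*(6 + 64 - 56) = -4940 + 7*14 = -4940 + 98 = -4842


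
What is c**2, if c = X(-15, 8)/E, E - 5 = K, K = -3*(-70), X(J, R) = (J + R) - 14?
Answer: 441/46225 ≈ 0.0095403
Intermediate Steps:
X(J, R) = -14 + J + R
K = 210
E = 215 (E = 5 + 210 = 215)
c = -21/215 (c = (-14 - 15 + 8)/215 = -21*1/215 = -21/215 ≈ -0.097674)
c**2 = (-21/215)**2 = 441/46225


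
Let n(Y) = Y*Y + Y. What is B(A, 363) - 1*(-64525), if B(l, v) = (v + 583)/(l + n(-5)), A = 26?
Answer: 1484548/23 ≈ 64546.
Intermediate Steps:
n(Y) = Y + Y² (n(Y) = Y² + Y = Y + Y²)
B(l, v) = (583 + v)/(20 + l) (B(l, v) = (v + 583)/(l - 5*(1 - 5)) = (583 + v)/(l - 5*(-4)) = (583 + v)/(l + 20) = (583 + v)/(20 + l))
B(A, 363) - 1*(-64525) = (583 + 363)/(20 + 26) - 1*(-64525) = 946/46 + 64525 = (1/46)*946 + 64525 = 473/23 + 64525 = 1484548/23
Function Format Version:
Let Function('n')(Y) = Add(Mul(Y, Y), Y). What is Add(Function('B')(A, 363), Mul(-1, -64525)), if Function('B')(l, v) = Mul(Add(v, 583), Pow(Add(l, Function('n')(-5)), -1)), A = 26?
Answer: Rational(1484548, 23) ≈ 64546.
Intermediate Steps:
Function('n')(Y) = Add(Y, Pow(Y, 2)) (Function('n')(Y) = Add(Pow(Y, 2), Y) = Add(Y, Pow(Y, 2)))
Function('B')(l, v) = Mul(Pow(Add(20, l), -1), Add(583, v)) (Function('B')(l, v) = Mul(Add(v, 583), Pow(Add(l, Mul(-5, Add(1, -5))), -1)) = Mul(Add(583, v), Pow(Add(l, Mul(-5, -4)), -1)) = Mul(Add(583, v), Pow(Add(l, 20), -1)) = Mul(Add(583, v), Pow(Add(20, l), -1)) = Mul(Pow(Add(20, l), -1), Add(583, v)))
Add(Function('B')(A, 363), Mul(-1, -64525)) = Add(Mul(Pow(Add(20, 26), -1), Add(583, 363)), Mul(-1, -64525)) = Add(Mul(Pow(46, -1), 946), 64525) = Add(Mul(Rational(1, 46), 946), 64525) = Add(Rational(473, 23), 64525) = Rational(1484548, 23)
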